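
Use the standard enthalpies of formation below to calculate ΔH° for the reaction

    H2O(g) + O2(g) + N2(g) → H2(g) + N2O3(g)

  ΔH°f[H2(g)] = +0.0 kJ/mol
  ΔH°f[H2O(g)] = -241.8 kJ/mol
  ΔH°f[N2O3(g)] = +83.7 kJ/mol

Products: 1·(+0.0) + 1·(+83.7) = +83.7
Reactants: 1·(-241.8) + 1·(+0.0) + 1·(+0.0) = -241.8
ΔH° = (+83.7) − (-241.8) = 325.5 kJ/mol

ΔH° = 325.5 kJ/mol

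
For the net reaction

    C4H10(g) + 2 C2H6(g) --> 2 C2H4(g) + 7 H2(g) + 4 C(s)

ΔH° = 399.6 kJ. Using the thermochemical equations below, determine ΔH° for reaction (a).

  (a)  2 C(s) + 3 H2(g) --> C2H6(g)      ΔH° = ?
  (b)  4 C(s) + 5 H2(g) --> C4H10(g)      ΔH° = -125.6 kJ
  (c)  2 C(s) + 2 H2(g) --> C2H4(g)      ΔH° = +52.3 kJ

(a) reversed and × 2: contributes −2·x
(b) reversed: +125.6 kJ
(c) × 2: (2)·(+52.3) = +104.6 kJ
+399.6 = (+125.6) + (+104.6) − 2·x
x = (+399.6 − (+230.2)) / (-2) = -84.7 kJ

ΔH° = -84.7 kJ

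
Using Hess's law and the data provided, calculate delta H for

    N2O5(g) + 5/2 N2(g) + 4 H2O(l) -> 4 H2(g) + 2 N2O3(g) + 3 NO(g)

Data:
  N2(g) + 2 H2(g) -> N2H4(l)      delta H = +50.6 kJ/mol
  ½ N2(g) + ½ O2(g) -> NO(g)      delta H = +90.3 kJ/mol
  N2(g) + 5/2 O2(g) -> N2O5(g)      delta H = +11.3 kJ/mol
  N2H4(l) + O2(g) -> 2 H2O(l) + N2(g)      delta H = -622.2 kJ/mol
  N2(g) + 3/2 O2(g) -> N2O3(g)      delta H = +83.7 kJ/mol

delta H = 1570.2 kJ/mol

equation 1 reversed and × 2 (H2(g) must end up as a product; scale by 2 for the 4 H2(g)): (-2)·(+50.6) = -101.2 kJ/mol
equation 2 × 3 (×3 to match 3 NO(g) in the target): (3)·(+90.3) = +270.9 kJ/mol
equation 3 reversed (reverse to put N2O5(g) on the reactant side): -11.3 kJ/mol
equation 4 reversed and × 2 (H2O(l) must end up as a reactant; ×2 to match 4 H2O(l) in the target): (-2)·(-622.2) = +1244.4 kJ/mol
equation 5 × 2 (×2 to match 2 N2O3(g) in the target): (2)·(+83.7) = +167.4 kJ/mol
delta H = (-2)·(+50.6) + (3)·(+90.3) + (-1)·(+11.3) + (-2)·(-622.2) + (2)·(+83.7) = 1570.2 kJ/mol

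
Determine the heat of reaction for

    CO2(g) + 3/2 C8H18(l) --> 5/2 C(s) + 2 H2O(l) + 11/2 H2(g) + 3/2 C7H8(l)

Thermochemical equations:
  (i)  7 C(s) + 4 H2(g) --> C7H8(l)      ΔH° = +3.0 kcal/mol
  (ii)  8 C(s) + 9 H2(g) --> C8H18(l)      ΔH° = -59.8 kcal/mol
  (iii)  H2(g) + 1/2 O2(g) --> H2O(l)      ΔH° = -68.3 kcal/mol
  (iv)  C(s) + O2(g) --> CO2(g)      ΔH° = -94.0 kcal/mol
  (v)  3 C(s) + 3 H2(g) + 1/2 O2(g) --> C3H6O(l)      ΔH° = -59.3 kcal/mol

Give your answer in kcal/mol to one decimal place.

(i) × 3/2: (3/2)·(+3.0) = +4.5 kcal/mol
(ii) reversed and × 3/2: (-3/2)·(-59.8) = +89.7 kcal/mol
(iii) × 2: (2)·(-68.3) = -136.6 kcal/mol
(iv) reversed: +94.0 kcal/mol
(v): not needed.
ΔH° = (+4.5) + (+89.7) + (-136.6) + (+94.0) = 51.6 kcal/mol

ΔH° = 51.6 kcal/mol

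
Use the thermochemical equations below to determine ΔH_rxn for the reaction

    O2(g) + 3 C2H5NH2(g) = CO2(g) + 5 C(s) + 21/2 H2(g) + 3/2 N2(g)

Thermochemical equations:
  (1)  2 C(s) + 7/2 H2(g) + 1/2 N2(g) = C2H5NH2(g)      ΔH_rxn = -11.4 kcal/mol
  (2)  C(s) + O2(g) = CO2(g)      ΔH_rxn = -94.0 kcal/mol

ΔH_rxn = -59.8 kcal/mol

(1) reversed and × 3: (-3)·(-11.4) = +34.2 kcal/mol
(2) as written: -94.0 kcal/mol
ΔH_rxn = (-3)·(-11.4) + (1)·(-94.0) = -59.8 kcal/mol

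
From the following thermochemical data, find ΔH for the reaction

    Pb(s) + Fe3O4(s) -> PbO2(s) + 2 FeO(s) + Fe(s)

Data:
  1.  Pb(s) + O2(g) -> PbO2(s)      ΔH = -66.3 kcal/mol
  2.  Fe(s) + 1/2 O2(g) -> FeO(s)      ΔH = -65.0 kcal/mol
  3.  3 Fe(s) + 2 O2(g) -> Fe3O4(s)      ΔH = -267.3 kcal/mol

ΔH = 71.0 kcal/mol

eq. 1 as written: -66.3 kcal/mol
eq. 2 × 2: (2)·(-65.0) = -130.0 kcal/mol
eq. 3 reversed: +267.3 kcal/mol
Combining the equations, ΔH = (1)·(-66.3) + (2)·(-65.0) + (-1)·(-267.3) = 71.0 kcal/mol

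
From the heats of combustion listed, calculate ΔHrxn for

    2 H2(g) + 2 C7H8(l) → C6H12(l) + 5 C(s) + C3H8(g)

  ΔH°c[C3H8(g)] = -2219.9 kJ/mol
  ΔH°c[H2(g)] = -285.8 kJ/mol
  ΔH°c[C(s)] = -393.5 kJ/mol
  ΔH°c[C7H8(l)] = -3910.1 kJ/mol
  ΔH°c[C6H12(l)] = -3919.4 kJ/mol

ΔHrxn = -285.0 kJ/mol

With combustion enthalpies, reactants minus products:
= [2·(-285.8) + 2·(-3910.1)] − [1·(-3919.4) + 5·(-393.5) + 1·(-2219.9)]
= -285.0 kJ/mol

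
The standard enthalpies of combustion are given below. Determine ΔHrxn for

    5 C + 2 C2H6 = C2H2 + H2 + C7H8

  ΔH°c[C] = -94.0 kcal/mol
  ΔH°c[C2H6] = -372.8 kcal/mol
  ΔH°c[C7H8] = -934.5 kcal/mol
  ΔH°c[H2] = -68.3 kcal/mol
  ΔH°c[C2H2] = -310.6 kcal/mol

With combustion enthalpies, reactants minus products:
= [5·(-94.0) + 2·(-372.8)] − [1·(-310.6) + 1·(-68.3) + 1·(-934.5)]
= 97.8 kcal/mol

ΔHrxn = 97.8 kcal/mol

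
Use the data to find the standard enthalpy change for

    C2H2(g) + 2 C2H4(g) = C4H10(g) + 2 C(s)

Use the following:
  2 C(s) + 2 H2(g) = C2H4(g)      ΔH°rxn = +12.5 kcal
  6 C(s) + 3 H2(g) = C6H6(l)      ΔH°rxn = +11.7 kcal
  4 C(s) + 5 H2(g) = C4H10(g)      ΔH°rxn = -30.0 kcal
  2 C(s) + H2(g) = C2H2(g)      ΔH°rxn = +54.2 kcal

ΔH°rxn = -109.2 kcal

equation 1 reversed and × 2: (-2)·(+12.5) = -25.0 kcal
equation 2: not needed.
equation 3 as written: -30.0 kcal
equation 4 reversed: -54.2 kcal
Summing the manipulated equations, ΔH°rxn = (-2)·(+12.5) + (1)·(-30.0) + (-1)·(+54.2) = -109.2 kcal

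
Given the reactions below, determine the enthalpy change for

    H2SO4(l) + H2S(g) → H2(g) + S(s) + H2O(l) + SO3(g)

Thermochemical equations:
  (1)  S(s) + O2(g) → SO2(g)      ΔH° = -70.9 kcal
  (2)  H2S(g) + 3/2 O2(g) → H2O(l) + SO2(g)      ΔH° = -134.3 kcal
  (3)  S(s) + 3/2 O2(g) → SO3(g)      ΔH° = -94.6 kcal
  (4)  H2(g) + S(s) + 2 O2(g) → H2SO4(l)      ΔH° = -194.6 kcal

ΔH° = 36.6 kcal

(1) reversed: +70.9 kcal
(2) as written: -134.3 kcal
(3) as written: -94.6 kcal
(4) reversed: +194.6 kcal
Since enthalpy is a state function, ΔH° = (+70.9) + (-134.3) + (-94.6) + (+194.6) = 36.6 kcal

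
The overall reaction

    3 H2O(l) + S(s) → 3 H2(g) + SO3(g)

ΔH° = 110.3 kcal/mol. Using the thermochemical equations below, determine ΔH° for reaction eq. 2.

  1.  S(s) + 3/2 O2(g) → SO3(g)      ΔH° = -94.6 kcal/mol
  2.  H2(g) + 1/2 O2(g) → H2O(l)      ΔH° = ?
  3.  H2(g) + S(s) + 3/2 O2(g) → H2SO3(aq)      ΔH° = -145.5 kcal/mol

ΔH° = -68.3 kcal/mol

eq. 1 as written: -94.6 kcal/mol
eq. 2 reversed and × 3: contributes −3·x
eq. 3: not needed.
+110.3 = (-94.6) − 3·x
x = (+110.3 − (-94.6)) / (-3) = -68.3 kcal/mol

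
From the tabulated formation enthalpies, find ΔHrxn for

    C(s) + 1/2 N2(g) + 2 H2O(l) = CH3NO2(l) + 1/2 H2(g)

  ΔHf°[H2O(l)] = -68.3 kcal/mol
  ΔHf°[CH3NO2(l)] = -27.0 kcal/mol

ΔHrxn = 109.6 kcal/mol

Products: 1·(-27.0) + 1/2·(+0.0) = -27.0
Reactants: 1·(+0.0) + 1/2·(+0.0) + 2·(-68.3) = -136.6
ΔHrxn = (-27.0) − (-136.6) = 109.6 kcal/mol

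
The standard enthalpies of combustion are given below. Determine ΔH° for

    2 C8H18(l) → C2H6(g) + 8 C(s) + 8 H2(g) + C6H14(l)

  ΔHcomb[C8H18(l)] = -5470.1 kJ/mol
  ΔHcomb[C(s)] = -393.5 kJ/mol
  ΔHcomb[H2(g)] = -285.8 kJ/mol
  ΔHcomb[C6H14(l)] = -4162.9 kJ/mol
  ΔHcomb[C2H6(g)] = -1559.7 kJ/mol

ΔH° = 216.8 kJ/mol

With combustion enthalpies, reactants minus products:
= [2·(-5470.1)] − [1·(-1559.7) + 8·(-393.5) + 8·(-285.8) + 1·(-4162.9)]
= 216.8 kJ/mol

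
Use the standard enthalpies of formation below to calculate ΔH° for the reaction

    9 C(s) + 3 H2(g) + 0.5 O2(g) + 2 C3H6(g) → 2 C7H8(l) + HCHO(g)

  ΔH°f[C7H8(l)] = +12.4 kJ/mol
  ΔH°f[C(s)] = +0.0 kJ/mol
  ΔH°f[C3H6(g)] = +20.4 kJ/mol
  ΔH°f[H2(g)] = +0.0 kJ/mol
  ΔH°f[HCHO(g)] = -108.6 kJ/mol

ΔH° = -124.6 kJ/mol

ΔH°rxn = Σ nΔHf°(products) − Σ nΔHf°(reactants).
Products: 2·(+12.4) + 1·(-108.6) = -83.8
Reactants: 9·(+0.0) + 3·(+0.0) + 1/2·(+0.0) + 2·(+20.4) = +40.8
ΔH° = (-83.8) − (+40.8) = -124.6 kJ/mol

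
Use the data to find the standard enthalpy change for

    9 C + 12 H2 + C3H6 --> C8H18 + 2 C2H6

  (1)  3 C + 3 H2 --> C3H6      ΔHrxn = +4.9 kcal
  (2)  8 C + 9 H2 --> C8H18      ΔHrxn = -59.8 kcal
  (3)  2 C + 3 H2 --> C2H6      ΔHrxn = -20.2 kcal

ΔHrxn = -105.1 kcal

(1) reversed (C3H6 must end up as a reactant): -4.9 kcal
(2) as written (C8H18 already on the product side): -59.8 kcal
(3) × 2 (×2 to match 2 C2H6 in the target): (2)·(-20.2) = -40.4 kcal
ΔHrxn = (-1)·(+4.9) + (1)·(-59.8) + (2)·(-20.2) = -105.1 kcal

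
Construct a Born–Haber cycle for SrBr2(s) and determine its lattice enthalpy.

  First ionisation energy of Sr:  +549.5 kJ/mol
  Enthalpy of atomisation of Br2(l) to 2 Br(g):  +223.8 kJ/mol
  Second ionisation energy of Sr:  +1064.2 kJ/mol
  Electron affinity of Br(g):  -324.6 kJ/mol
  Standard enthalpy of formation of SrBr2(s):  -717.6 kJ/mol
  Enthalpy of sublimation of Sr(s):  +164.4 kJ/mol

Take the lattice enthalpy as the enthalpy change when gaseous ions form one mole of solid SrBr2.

U = -2070.3 kJ/mol

ΔHf° = 1·ΔHsub + 1·(ΣIE) + 1·D(Br2) + 2·EA + U
-717.6 = 1·(+164.4) + 1·(+1613.7) + 1·(+223.8) + 2·(-324.6) + U
U = -717.6 − (+1352.7) = -2070.3 kJ/mol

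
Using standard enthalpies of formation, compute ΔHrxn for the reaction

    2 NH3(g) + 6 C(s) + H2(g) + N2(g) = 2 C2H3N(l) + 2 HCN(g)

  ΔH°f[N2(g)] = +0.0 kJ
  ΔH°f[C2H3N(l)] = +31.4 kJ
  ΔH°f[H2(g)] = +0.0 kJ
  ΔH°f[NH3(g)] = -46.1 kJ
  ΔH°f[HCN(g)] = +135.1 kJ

Products: 2·(+31.4) + 2·(+135.1) = +333.0
Reactants: 2·(-46.1) + 6·(+0.0) + 1·(+0.0) + 1·(+0.0) = -92.2
ΔHrxn = (+333.0) − (-92.2) = 425.2 kJ

ΔHrxn = 425.2 kJ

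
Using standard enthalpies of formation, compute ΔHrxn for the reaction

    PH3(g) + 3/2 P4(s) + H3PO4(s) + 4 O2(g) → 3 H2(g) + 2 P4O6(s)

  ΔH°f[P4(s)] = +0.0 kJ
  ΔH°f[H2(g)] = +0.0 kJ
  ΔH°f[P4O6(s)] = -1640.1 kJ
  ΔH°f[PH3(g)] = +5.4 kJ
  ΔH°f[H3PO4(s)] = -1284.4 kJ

Products: 3·(+0.0) + 2·(-1640.1) = -3280.2
Reactants: 1·(+5.4) + 3/2·(+0.0) + 1·(-1284.4) + 4·(+0.0) = -1279.0
ΔHrxn = (-3280.2) − (-1279.0) = -2001.2 kJ

ΔHrxn = -2001.2 kJ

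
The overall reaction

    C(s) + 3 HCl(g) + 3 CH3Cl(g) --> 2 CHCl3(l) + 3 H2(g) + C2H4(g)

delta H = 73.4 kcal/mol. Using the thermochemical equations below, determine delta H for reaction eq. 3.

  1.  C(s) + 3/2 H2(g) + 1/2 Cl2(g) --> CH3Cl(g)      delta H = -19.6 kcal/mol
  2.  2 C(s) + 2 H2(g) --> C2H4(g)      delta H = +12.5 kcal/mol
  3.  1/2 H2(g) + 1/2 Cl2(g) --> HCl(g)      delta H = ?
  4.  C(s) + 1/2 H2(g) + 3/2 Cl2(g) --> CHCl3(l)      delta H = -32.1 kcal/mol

delta H = -22.1 kcal/mol

eq. 1 reversed and × 3 (CH3Cl(g) must end up as a reactant; ×3 to match 3 CH3Cl(g) in the target): (-3)·(-19.6) = +58.8 kcal/mol
eq. 2 as written (C2H4(g) already on the product side): +12.5 kcal/mol
eq. 3 reversed and × 3 (HCl(g) must end up as a reactant; scale by 3 for the 3 HCl(g)): contributes −3·x
eq. 4 × 2 (×2 to match 2 CHCl3(l) in the target): (2)·(-32.1) = -64.2 kcal/mol
+73.4 = (+58.8) + (+12.5) + (-64.2) − 3·x
x = (+73.4 − (+7.1)) / (-3) = -22.1 kcal/mol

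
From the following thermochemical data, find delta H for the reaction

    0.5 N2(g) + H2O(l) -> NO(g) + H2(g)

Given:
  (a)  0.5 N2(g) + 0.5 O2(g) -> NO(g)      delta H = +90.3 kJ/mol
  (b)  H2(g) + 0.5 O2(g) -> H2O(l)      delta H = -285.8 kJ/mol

delta H = 376.1 kJ/mol

(a) as written: +90.3 kJ/mol
(b) reversed: +285.8 kJ/mol
Since enthalpy is a state function, delta H = (+90.3) + (+285.8) = 376.1 kJ/mol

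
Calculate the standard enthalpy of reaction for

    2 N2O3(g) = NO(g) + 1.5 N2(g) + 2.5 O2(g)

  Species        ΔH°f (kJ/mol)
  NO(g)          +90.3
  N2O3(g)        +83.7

ΔH° = -77.1 kJ/mol

Products: 1·(+90.3) + 3/2·(+0.0) + 5/2·(+0.0) = +90.3
Reactants: 2·(+83.7) = +167.4
ΔH° = (+90.3) − (+167.4) = -77.1 kJ/mol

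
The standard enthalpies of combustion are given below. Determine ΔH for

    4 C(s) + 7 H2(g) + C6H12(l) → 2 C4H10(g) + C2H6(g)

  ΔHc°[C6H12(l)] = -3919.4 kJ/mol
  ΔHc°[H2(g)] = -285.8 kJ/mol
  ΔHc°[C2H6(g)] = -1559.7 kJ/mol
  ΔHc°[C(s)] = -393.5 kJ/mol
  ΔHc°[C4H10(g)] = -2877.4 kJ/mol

With combustion enthalpies, reactants minus products:
= [4·(-393.5) + 7·(-285.8) + 1·(-3919.4)] − [2·(-2877.4) + 1·(-1559.7)]
= -179.5 kJ/mol

ΔH = -179.5 kJ/mol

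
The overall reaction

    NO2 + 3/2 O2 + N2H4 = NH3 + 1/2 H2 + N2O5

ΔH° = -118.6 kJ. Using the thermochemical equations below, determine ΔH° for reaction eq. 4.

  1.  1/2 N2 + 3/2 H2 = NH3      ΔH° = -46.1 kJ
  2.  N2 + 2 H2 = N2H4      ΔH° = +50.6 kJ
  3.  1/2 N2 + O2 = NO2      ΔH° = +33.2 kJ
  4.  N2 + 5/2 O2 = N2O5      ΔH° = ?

ΔH° = 11.3 kJ

eq. 1 as written (NH3 already on the product side): -46.1 kJ
eq. 2 reversed (reverse to put N2H4 on the reactant side): -50.6 kJ
eq. 3 reversed (reverse to put NO2 on the reactant side): -33.2 kJ
eq. 4 as written (N2O5 already on the product side): contributes x
-118.6 = (-46.1) + (-50.6) + (-33.2) + x
x = (-118.6 − (-129.9)) / (1) = 11.3 kJ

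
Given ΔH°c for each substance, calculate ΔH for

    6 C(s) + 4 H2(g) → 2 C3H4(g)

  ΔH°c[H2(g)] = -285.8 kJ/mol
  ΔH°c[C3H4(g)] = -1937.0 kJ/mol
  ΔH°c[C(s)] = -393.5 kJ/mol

ΔH = 369.8 kJ/mol

With combustion enthalpies, reactants minus products:
= [6·(-393.5) + 4·(-285.8)] − [2·(-1937.0)]
= 369.8 kJ/mol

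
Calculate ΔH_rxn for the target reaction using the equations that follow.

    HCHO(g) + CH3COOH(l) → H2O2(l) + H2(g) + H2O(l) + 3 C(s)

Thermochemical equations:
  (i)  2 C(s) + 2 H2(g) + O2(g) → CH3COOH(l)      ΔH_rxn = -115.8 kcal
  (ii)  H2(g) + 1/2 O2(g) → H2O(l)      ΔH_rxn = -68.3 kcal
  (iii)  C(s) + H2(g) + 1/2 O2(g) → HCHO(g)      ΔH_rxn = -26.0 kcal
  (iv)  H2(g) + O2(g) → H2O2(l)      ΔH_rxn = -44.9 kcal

ΔH_rxn = 28.6 kcal

(i) reversed: +115.8 kcal
(ii) as written: -68.3 kcal
(iii) reversed: +26.0 kcal
(iv) as written: -44.9 kcal
Combining the equations, ΔH_rxn = (+115.8) + (-68.3) + (+26.0) + (-44.9) = 28.6 kcal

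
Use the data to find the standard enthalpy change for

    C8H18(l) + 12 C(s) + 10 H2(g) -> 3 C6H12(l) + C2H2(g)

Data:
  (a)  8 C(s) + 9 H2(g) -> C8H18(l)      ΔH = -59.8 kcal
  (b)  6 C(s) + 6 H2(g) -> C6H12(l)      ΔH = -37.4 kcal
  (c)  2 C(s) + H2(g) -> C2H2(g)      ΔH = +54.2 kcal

ΔH = 1.8 kcal

(a) reversed (C8H18(l) must end up as a reactant): +59.8 kcal
(b) × 3 (scale by 3 for the 3 C6H12(l)): (3)·(-37.4) = -112.2 kcal
(c) as written (C2H2(g) already on the product side): +54.2 kcal
ΔH = (-1)·(-59.8) + (3)·(-37.4) + (1)·(+54.2) = 1.8 kcal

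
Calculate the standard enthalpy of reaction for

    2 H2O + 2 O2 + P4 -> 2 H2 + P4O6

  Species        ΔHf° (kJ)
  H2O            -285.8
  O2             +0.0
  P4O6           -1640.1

ΔHrxn = -1068.5 kJ

ΔH°rxn = Σ nΔHf°(products) − Σ nΔHf°(reactants).
Products: 2·(+0.0) + 1·(-1640.1) = -1640.1
Reactants: 2·(-285.8) + 2·(+0.0) + 1·(+0.0) = -571.6
ΔHrxn = (-1640.1) − (-571.6) = -1068.5 kJ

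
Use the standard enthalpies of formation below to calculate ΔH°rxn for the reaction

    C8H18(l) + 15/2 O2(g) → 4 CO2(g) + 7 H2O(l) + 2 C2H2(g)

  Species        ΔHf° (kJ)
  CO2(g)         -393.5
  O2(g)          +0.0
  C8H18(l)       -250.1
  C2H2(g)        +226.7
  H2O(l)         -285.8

ΔH°rxn = -2871.1 kJ

ΔH°rxn = Σ nΔHf°(products) − Σ nΔHf°(reactants).
Products: 4·(-393.5) + 7·(-285.8) + 2·(+226.7) = -3121.2
Reactants: 1·(-250.1) + 15/2·(+0.0) = -250.1
ΔH°rxn = (-3121.2) − (-250.1) = -2871.1 kJ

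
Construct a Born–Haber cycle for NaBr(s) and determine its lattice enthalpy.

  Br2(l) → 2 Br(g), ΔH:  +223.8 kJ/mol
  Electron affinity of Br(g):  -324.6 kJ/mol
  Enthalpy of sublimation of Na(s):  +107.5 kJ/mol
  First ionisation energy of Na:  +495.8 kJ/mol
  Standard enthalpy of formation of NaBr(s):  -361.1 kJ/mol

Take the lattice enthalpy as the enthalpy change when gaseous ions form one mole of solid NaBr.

ΔHf° = 1·ΔHsub + 1·(ΣIE) + 1/2·D(Br2) + 1·EA + U
-361.1 = 1·(+107.5) + 1·(+495.8) + 1/2·(+223.8) + 1·(-324.6) + U
U = -361.1 − (+390.6) = -751.7 kJ/mol

U = -751.7 kJ/mol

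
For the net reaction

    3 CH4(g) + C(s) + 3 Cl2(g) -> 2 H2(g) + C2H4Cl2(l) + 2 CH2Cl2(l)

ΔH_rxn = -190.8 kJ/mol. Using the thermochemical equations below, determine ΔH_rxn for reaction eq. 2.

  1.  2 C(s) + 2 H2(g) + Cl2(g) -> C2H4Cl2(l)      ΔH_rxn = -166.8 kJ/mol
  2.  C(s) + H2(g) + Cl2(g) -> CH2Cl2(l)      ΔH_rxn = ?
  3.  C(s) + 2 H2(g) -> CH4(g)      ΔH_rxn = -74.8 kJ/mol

ΔH_rxn = -124.2 kJ/mol

eq. 1 as written: -166.8 kJ/mol
eq. 2 × 2: contributes 2·x
eq. 3 reversed and × 3: (-3)·(-74.8) = +224.4 kJ/mol
-190.8 = (-166.8) + (+224.4) + 2·x
x = (-190.8 − (+57.6)) / (2) = -124.2 kJ/mol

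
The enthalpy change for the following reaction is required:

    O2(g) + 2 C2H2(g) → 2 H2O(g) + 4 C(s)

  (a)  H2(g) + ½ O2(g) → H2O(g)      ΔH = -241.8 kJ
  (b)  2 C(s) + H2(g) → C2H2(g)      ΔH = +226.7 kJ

ΔH = -937.0 kJ

(a) × 2: (2)·(-241.8) = -483.6 kJ
(b) reversed and × 2: (-2)·(+226.7) = -453.4 kJ
Summing the manipulated equations, ΔH = (-483.6) + (-453.4) = -937.0 kJ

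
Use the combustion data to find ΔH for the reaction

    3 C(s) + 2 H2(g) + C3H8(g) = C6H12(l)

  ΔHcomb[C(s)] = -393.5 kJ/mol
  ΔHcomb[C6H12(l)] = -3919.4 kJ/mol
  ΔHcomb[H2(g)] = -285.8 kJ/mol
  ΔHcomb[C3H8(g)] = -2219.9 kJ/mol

Using ΔH = Σ nΔHc°(reactants) − Σ nΔHc°(products):
= [3·(-393.5) + 2·(-285.8) + 1·(-2219.9)] − [1·(-3919.4)]
= -52.6 kJ/mol

ΔH = -52.6 kJ/mol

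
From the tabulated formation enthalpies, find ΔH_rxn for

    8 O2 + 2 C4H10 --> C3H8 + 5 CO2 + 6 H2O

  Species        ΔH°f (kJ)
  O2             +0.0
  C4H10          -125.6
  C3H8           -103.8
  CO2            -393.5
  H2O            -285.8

ΔH_rxn = -3534.9 kJ

Products: 1·(-103.8) + 5·(-393.5) + 6·(-285.8) = -3786.1
Reactants: 8·(+0.0) + 2·(-125.6) = -251.2
ΔH_rxn = (-3786.1) − (-251.2) = -3534.9 kJ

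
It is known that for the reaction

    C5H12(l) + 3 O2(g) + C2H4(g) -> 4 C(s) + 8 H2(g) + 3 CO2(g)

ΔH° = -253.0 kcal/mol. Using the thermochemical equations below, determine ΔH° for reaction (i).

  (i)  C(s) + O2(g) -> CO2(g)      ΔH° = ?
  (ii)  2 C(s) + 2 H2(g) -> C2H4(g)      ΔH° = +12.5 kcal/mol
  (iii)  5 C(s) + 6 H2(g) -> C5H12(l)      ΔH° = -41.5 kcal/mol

(i) × 3 (scale by 3 for the 3 CO2(g)): contributes 3·x
(ii) reversed (C2H4(g) must end up as a reactant): -12.5 kcal/mol
(iii) reversed (reverse to put C5H12(l) on the reactant side): +41.5 kcal/mol
-253.0 = (-12.5) + (+41.5) + 3·x
x = (-253.0 − (+29.0)) / (3) = -94.0 kcal/mol

ΔH° = -94.0 kcal/mol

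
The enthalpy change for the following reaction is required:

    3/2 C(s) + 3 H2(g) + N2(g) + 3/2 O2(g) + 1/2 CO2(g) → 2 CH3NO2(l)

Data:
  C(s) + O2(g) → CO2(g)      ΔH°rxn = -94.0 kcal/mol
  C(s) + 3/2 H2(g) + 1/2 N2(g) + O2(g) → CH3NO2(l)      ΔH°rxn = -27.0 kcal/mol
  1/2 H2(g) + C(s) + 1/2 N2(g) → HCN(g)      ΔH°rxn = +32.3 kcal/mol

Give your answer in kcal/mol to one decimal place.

ΔH°rxn = -7.0 kcal/mol

equation 1 reversed and × 1/2 (reverse to put CO2(g) on the reactant side; scale by 1/2 for the 1/2 CO2(g)): (-1/2)·(-94.0) = +47.0 kcal/mol
equation 2 × 2 (scale by 2 for the 2 CH3NO2(l)): (2)·(-27.0) = -54.0 kcal/mol
equation 3: not needed (HCN(g) appears nowhere else).
Since enthalpy is a state function, ΔH°rxn = (-1/2)·(-94.0) + (2)·(-27.0) = -7.0 kcal/mol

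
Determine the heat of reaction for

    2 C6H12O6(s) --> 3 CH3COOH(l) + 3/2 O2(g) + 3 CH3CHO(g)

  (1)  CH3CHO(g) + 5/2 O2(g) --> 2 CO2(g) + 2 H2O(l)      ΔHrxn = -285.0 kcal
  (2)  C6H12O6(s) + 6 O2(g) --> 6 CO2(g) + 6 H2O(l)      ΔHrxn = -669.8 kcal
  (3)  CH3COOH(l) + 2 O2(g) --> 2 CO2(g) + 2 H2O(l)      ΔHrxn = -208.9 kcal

ΔHrxn = 142.1 kcal

(1) reversed and × 3 (reverse to put CH3CHO(g) on the product side; ×3 to match 3 CH3CHO(g) in the target): (-3)·(-285.0) = +855.0 kcal
(2) × 2 (scale by 2 for the 2 C6H12O6(s)): (2)·(-669.8) = -1339.6 kcal
(3) reversed and × 3 (CH3COOH(l) must end up as a product; scale by 3 for the 3 CH3COOH(l)): (-3)·(-208.9) = +626.7 kcal
Combining the equations, ΔHrxn = (-3)·(-285.0) + (2)·(-669.8) + (-3)·(-208.9) = 142.1 kcal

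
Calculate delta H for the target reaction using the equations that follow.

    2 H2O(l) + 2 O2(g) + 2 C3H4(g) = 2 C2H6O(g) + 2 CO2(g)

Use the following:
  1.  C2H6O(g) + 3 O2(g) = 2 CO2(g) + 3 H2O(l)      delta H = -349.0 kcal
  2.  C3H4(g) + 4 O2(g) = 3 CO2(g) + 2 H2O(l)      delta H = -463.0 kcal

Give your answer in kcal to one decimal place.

delta H = -228.0 kcal

eq. 1 reversed and × 2 (C2H6O(g) must end up as a product; ×2 to match 2 C2H6O(g) in the target): (-2)·(-349.0) = +698.0 kcal
eq. 2 × 2 (×2 to match 2 C3H4(g) in the target): (2)·(-463.0) = -926.0 kcal
delta H = (-2)·(-349.0) + (2)·(-463.0) = -228.0 kcal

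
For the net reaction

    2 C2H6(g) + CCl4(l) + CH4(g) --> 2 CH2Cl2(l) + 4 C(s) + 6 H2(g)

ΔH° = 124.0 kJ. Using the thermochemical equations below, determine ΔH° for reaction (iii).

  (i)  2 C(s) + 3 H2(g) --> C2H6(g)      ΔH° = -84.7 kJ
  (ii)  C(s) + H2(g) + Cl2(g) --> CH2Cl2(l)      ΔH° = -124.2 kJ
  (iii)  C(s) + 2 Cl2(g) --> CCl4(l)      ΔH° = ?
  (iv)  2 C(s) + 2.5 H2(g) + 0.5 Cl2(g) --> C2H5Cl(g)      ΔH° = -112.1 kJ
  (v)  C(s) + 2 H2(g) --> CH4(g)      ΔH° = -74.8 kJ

ΔH° = -128.2 kJ

(i) reversed and × 2: (-2)·(-84.7) = +169.4 kJ
(ii) × 2: (2)·(-124.2) = -248.4 kJ
(iii) reversed: contributes −x
(iv): not needed.
(v) reversed: +74.8 kJ
+124.0 = (+169.4) + (-248.4) + (+74.8) − x
x = (+124.0 − (-4.2)) / (-1) = -128.2 kJ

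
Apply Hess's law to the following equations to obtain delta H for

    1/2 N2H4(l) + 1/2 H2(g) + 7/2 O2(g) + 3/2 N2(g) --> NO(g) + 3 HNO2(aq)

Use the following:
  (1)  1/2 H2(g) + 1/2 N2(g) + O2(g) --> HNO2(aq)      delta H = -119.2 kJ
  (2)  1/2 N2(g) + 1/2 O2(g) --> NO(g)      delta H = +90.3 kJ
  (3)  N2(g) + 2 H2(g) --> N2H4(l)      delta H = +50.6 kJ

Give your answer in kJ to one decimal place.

(1) × 3 (×3 to match 3 HNO2(aq) in the target): (3)·(-119.2) = -357.6 kJ
(2) as written (NO(g) already on the product side): +90.3 kJ
(3) reversed and × 1/2 (N2H4(l) must end up as a reactant; scale by 1/2 for the 1/2 N2H4(l)): (-1/2)·(+50.6) = -25.3 kJ
delta H = (-357.6) + (+90.3) + (-25.3) = -292.6 kJ

delta H = -292.6 kJ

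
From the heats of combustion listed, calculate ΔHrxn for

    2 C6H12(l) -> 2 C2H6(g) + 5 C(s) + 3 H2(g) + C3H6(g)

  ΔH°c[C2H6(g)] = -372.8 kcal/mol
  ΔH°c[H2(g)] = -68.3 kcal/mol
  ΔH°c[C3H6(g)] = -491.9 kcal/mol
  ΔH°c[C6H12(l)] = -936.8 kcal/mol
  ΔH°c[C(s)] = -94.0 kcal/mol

With combustion enthalpies, reactants minus products:
= [2·(-936.8)] − [2·(-372.8) + 5·(-94.0) + 3·(-68.3) + 1·(-491.9)]
= 38.8 kcal/mol

ΔHrxn = 38.8 kcal/mol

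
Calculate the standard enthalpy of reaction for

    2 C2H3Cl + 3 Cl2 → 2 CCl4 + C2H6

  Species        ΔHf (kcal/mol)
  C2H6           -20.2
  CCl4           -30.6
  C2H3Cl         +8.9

Products: 2·(-30.6) + 1·(-20.2) = -81.4
Reactants: 2·(+8.9) + 3·(+0.0) = +17.8
ΔH° = (-81.4) − (+17.8) = -99.2 kcal/mol

ΔH° = -99.2 kcal/mol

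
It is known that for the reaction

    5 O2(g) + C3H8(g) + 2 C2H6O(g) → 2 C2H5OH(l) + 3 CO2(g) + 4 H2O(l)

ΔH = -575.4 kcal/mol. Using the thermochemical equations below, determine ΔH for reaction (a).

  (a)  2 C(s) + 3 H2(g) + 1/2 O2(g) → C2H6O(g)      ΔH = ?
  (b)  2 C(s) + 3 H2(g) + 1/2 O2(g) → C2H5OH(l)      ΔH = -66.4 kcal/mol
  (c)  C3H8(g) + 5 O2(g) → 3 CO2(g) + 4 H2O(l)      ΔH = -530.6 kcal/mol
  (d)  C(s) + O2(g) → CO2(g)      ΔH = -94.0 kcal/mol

(a) reversed and × 2 (C2H6O(g) must end up as a reactant; scale by 2 for the 2 C2H6O(g)): contributes −2·x
(b) × 2 (×2 to match 2 C2H5OH(l) in the target): (2)·(-66.4) = -132.8 kcal/mol
(c) as written (C3H8(g) already on the reactant side): -530.6 kcal/mol
(d): not needed.
-575.4 = (-132.8) + (-530.6) − 2·x
x = (-575.4 − (-663.4)) / (-2) = -44.0 kcal/mol

ΔH = -44.0 kcal/mol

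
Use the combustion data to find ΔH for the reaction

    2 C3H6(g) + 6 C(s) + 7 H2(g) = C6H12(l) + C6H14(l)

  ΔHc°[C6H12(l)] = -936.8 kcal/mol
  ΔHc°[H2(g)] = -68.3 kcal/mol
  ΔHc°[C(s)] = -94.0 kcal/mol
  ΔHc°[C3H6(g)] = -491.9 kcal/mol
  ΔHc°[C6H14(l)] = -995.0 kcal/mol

Using ΔH = Σ nΔHc°(reactants) − Σ nΔHc°(products):
= [2·(-491.9) + 6·(-94.0) + 7·(-68.3)] − [1·(-936.8) + 1·(-995.0)]
= -94.1 kcal/mol

ΔH = -94.1 kcal/mol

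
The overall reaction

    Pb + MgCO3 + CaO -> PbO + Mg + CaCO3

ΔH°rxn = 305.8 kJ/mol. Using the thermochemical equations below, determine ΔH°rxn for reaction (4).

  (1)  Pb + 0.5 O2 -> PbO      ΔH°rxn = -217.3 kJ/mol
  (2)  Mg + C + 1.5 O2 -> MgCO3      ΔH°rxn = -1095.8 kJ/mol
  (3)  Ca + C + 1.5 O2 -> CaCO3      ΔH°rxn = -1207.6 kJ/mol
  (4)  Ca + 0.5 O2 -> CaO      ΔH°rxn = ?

ΔH°rxn = -634.9 kJ/mol

(1) as written: -217.3 kJ/mol
(2) reversed: +1095.8 kJ/mol
(3) as written: -1207.6 kJ/mol
(4) reversed: contributes −x
+305.8 = (-217.3) + (+1095.8) + (-1207.6) − x
x = (+305.8 − (-329.1)) / (-1) = -634.9 kJ/mol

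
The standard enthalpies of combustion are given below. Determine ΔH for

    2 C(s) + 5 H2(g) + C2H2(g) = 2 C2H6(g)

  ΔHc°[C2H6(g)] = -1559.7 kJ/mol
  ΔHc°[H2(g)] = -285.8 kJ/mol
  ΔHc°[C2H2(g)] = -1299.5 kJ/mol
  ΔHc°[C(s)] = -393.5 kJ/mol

ΔH = -396.1 kJ/mol

With combustion enthalpies, reactants minus products:
= [2·(-393.5) + 5·(-285.8) + 1·(-1299.5)] − [2·(-1559.7)]
= -396.1 kJ/mol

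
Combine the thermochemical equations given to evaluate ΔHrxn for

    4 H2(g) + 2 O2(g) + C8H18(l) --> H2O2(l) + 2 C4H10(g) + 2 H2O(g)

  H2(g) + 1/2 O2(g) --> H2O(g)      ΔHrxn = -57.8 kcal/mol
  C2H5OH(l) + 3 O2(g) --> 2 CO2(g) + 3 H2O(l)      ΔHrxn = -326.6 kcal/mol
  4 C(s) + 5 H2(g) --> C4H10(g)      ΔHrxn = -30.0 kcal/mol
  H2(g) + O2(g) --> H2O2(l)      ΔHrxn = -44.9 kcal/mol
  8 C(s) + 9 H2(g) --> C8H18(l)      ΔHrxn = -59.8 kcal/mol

equation 1 × 2: (2)·(-57.8) = -115.6 kcal/mol
equation 2: not needed.
equation 3 × 2: (2)·(-30.0) = -60.0 kcal/mol
equation 4 as written: -44.9 kcal/mol
equation 5 reversed: +59.8 kcal/mol
Summing the manipulated equations, ΔHrxn = (2)·(-57.8) + (2)·(-30.0) + (1)·(-44.9) + (-1)·(-59.8) = -160.7 kcal/mol

ΔHrxn = -160.7 kcal/mol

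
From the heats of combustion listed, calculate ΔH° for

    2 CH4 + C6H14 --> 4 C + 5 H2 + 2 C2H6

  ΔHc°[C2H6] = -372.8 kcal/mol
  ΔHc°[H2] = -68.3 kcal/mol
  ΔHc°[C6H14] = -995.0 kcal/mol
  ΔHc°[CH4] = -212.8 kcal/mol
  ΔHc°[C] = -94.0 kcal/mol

Using ΔH = Σ nΔHc°(reactants) − Σ nΔHc°(products):
= [2·(-212.8) + 1·(-995.0)] − [4·(-94.0) + 5·(-68.3) + 2·(-372.8)]
= 42.5 kcal/mol

ΔH° = 42.5 kcal/mol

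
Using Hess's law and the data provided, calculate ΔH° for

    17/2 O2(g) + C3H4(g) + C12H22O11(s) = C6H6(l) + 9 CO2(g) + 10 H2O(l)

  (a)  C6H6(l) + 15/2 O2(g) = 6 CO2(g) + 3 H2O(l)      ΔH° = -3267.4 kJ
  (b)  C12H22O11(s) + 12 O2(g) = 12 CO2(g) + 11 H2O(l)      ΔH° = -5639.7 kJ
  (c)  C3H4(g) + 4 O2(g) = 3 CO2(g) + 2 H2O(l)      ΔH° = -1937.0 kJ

(a) reversed (C6H6(l) must end up as a product): +3267.4 kJ
(b) as written (C12H22O11(s) already on the reactant side): -5639.7 kJ
(c) as written (C3H4(g) already on the reactant side): -1937.0 kJ
Since enthalpy is a state function, ΔH° = (-1)·(-3267.4) + (1)·(-5639.7) + (1)·(-1937.0) = -4309.3 kJ

ΔH° = -4309.3 kJ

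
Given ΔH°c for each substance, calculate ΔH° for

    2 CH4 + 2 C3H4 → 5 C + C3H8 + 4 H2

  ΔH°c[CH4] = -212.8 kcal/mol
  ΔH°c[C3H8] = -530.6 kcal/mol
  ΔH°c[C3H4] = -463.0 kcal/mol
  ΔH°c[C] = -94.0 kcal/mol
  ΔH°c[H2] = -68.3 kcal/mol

Using ΔH = Σ nΔHc°(reactants) − Σ nΔHc°(products):
= [2·(-212.8) + 2·(-463.0)] − [5·(-94.0) + 1·(-530.6) + 4·(-68.3)]
= -77.8 kcal/mol

ΔH° = -77.8 kcal/mol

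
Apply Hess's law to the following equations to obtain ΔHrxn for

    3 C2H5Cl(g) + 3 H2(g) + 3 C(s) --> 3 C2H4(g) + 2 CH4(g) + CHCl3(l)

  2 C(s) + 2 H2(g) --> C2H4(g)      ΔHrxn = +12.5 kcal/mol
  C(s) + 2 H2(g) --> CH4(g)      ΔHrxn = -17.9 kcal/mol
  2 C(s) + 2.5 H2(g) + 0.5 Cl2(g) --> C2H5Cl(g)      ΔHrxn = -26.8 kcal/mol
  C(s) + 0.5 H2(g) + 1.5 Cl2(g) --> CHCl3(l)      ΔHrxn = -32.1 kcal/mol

equation 1 × 3: (3)·(+12.5) = +37.5 kcal/mol
equation 2 × 2: (2)·(-17.9) = -35.8 kcal/mol
equation 3 reversed and × 3: (-3)·(-26.8) = +80.4 kcal/mol
equation 4 as written: -32.1 kcal/mol
ΔHrxn = (+37.5) + (-35.8) + (+80.4) + (-32.1) = 50.0 kcal/mol

ΔHrxn = 50.0 kcal/mol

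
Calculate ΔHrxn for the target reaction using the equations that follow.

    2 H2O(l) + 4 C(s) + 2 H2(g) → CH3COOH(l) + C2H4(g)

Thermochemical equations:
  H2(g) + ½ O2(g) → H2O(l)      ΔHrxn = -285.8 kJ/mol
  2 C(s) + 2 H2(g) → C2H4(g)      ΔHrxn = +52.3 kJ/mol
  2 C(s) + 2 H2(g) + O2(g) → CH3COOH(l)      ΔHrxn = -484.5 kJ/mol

ΔHrxn = 139.4 kJ/mol

equation 1 reversed and × 2 (reverse to put H2O(l) on the reactant side; ×2 to match 2 H2O(l) in the target): (-2)·(-285.8) = +571.6 kJ/mol
equation 2 as written (C2H4(g) already on the product side): +52.3 kJ/mol
equation 3 as written (CH3COOH(l) already on the product side): -484.5 kJ/mol
Combining the equations, ΔHrxn = (-2)·(-285.8) + (1)·(+52.3) + (1)·(-484.5) = 139.4 kJ/mol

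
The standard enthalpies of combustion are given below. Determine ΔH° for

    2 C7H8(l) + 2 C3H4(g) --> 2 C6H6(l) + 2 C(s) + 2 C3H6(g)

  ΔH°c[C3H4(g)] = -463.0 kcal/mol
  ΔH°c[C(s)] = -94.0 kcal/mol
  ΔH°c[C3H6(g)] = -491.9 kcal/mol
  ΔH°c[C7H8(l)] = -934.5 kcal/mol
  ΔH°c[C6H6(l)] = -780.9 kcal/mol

ΔH° = -61.4 kcal/mol

Using ΔH = Σ nΔHc°(reactants) − Σ nΔHc°(products):
= [2·(-934.5) + 2·(-463.0)] − [2·(-780.9) + 2·(-94.0) + 2·(-491.9)]
= -61.4 kcal/mol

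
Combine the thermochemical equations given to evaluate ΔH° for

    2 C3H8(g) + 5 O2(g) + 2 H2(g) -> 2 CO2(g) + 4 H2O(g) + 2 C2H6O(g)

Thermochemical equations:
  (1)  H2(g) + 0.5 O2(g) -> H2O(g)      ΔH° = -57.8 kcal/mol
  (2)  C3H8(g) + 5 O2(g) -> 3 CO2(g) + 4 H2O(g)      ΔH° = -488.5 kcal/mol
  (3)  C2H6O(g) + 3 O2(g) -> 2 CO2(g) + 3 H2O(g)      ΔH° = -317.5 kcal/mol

(1) × 2 (scale by 2 for the 2 H2(g)): (2)·(-57.8) = -115.6 kcal/mol
(2) × 2 (×2 to match 2 C3H8(g) in the target): (2)·(-488.5) = -977.0 kcal/mol
(3) reversed and × 2 (C2H6O(g) must end up as a product; scale by 2 for the 2 C2H6O(g)): (-2)·(-317.5) = +635.0 kcal/mol
ΔH° = (-115.6) + (-977.0) + (+635.0) = -457.6 kcal/mol

ΔH° = -457.6 kcal/mol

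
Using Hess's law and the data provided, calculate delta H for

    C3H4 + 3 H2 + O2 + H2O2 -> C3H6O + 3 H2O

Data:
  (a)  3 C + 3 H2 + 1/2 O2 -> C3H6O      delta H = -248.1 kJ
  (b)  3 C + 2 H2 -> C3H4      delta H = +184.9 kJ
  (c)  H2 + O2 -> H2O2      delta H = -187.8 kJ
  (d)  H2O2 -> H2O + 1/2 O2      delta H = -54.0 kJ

delta H = -970.6 kJ

(a) as written: -248.1 kJ
(b) reversed: -184.9 kJ
(c) × 2: (2)·(-187.8) = -375.6 kJ
(d) × 3: (3)·(-54.0) = -162.0 kJ
Combining the equations, delta H = (1)·(-248.1) + (-1)·(+184.9) + (2)·(-187.8) + (3)·(-54.0) = -970.6 kJ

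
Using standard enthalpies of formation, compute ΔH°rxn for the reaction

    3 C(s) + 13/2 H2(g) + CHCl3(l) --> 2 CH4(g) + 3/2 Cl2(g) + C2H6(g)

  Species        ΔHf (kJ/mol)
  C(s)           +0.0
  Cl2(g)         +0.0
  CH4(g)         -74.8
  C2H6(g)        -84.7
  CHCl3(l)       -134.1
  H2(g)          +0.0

ΔH°rxn = Σ nΔHf°(products) − Σ nΔHf°(reactants).
Products: 2·(-74.8) + 3/2·(+0.0) + 1·(-84.7) = -234.3
Reactants: 3·(+0.0) + 13/2·(+0.0) + 1·(-134.1) = -134.1
ΔH°rxn = (-234.3) − (-134.1) = -100.2 kJ/mol

ΔH°rxn = -100.2 kJ/mol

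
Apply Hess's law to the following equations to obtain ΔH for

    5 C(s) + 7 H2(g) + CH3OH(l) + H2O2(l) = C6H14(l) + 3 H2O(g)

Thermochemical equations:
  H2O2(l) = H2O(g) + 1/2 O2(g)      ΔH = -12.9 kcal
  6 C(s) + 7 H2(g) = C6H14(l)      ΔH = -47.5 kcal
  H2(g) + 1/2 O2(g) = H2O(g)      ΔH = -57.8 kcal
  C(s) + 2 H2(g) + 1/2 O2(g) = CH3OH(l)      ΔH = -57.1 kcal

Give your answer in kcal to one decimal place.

equation 1 as written: -12.9 kcal
equation 2 as written: -47.5 kcal
equation 3 × 2: (2)·(-57.8) = -115.6 kcal
equation 4 reversed: +57.1 kcal
ΔH = (-12.9) + (-47.5) + (-115.6) + (+57.1) = -118.9 kcal

ΔH = -118.9 kcal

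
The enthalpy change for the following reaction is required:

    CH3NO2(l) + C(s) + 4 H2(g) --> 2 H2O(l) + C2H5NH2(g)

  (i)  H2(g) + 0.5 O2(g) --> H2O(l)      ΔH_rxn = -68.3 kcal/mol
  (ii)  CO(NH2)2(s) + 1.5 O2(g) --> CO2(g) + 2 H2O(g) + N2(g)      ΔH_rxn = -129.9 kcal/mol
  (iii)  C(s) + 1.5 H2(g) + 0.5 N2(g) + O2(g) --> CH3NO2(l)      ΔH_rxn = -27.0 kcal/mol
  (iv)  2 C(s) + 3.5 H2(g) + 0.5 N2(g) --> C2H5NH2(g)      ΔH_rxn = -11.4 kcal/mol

ΔH_rxn = -121.0 kcal/mol

(i) × 2 (×2 to match 2 H2O(l) in the target): (2)·(-68.3) = -136.6 kcal/mol
(ii): not needed (CO2(g) appears nowhere else).
(iii) reversed (reverse to put CH3NO2(l) on the reactant side): +27.0 kcal/mol
(iv) as written (C2H5NH2(g) already on the product side): -11.4 kcal/mol
By Hess's law, ΔH_rxn = (2)·(-68.3) + (-1)·(-27.0) + (1)·(-11.4) = -121.0 kcal/mol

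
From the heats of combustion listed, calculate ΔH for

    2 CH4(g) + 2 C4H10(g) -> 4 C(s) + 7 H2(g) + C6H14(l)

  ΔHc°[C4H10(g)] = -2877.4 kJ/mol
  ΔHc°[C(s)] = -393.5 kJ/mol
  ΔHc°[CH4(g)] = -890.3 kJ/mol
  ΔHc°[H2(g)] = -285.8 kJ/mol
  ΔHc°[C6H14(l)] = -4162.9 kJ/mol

ΔH = 202.1 kJ/mol

With combustion enthalpies, reactants minus products:
= [2·(-890.3) + 2·(-2877.4)] − [4·(-393.5) + 7·(-285.8) + 1·(-4162.9)]
= 202.1 kJ/mol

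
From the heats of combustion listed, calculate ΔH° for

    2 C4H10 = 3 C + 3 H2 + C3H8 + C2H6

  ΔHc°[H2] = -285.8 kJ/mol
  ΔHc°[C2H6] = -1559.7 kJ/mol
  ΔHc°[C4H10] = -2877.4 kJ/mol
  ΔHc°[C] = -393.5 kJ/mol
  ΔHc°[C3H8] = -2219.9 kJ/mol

ΔH° = 62.7 kJ/mol

Using ΔH = Σ nΔHc°(reactants) − Σ nΔHc°(products):
= [2·(-2877.4)] − [3·(-393.5) + 3·(-285.8) + 1·(-2219.9) + 1·(-1559.7)]
= 62.7 kJ/mol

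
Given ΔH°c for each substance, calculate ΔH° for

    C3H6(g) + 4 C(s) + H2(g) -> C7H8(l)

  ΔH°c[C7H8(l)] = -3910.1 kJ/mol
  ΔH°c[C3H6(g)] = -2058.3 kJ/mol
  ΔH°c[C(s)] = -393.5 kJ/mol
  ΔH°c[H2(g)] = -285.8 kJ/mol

ΔH° = -8.0 kJ/mol

With combustion enthalpies, reactants minus products:
= [1·(-2058.3) + 4·(-393.5) + 1·(-285.8)] − [1·(-3910.1)]
= -8.0 kJ/mol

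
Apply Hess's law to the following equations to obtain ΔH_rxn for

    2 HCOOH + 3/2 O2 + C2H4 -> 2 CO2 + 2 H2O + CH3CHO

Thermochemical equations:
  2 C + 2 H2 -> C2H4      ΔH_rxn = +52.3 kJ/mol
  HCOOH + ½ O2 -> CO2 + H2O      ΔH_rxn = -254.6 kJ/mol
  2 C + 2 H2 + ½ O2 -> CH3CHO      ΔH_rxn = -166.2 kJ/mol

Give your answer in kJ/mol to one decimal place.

equation 1 reversed: -52.3 kJ/mol
equation 2 × 2: (2)·(-254.6) = -509.2 kJ/mol
equation 3 as written: -166.2 kJ/mol
Since enthalpy is a state function, ΔH_rxn = (-52.3) + (-509.2) + (-166.2) = -727.7 kJ/mol

ΔH_rxn = -727.7 kJ/mol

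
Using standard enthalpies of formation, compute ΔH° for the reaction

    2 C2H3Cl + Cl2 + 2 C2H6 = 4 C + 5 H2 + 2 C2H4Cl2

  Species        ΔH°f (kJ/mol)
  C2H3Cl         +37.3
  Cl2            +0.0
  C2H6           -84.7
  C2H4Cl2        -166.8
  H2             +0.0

Products: 4·(+0.0) + 5·(+0.0) + 2·(-166.8) = -333.6
Reactants: 2·(+37.3) + 1·(+0.0) + 2·(-84.7) = -94.8
ΔH° = (-333.6) − (-94.8) = -238.8 kJ/mol

ΔH° = -238.8 kJ/mol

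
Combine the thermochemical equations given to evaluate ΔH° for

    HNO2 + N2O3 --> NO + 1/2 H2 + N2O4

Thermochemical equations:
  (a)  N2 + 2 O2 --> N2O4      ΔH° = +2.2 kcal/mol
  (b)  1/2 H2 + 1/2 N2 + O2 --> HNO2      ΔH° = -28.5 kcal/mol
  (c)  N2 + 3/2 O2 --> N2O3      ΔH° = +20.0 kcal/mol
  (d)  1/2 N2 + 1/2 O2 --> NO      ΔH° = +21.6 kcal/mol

(a) as written (N2O4 already on the product side): +2.2 kcal/mol
(b) reversed (reverse to put HNO2 on the reactant side): +28.5 kcal/mol
(c) reversed (reverse to put N2O3 on the reactant side): -20.0 kcal/mol
(d) as written (NO already on the product side): +21.6 kcal/mol
Combining the equations, ΔH° = (1)·(+2.2) + (-1)·(-28.5) + (-1)·(+20.0) + (1)·(+21.6) = 32.3 kcal/mol

ΔH° = 32.3 kcal/mol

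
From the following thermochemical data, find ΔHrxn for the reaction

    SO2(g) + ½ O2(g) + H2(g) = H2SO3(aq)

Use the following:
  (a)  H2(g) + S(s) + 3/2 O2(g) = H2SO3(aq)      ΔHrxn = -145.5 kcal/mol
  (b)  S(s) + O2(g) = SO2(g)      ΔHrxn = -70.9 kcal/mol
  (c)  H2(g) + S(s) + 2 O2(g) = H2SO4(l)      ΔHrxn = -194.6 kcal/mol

ΔHrxn = -74.6 kcal/mol

(a) as written: -145.5 kcal/mol
(b) reversed: +70.9 kcal/mol
(c): not needed.
ΔHrxn = (1)·(-145.5) + (-1)·(-70.9) = -74.6 kcal/mol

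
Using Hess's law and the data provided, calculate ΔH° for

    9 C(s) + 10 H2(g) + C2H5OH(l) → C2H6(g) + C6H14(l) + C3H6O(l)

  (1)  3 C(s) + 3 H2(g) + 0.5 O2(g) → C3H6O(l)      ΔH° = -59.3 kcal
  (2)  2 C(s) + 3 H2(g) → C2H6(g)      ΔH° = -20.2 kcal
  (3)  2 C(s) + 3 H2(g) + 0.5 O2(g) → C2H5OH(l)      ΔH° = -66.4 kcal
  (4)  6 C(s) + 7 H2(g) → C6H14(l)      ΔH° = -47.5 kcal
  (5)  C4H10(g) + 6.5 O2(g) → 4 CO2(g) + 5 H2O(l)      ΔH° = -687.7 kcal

(1) as written (C3H6O(l) already on the product side): -59.3 kcal
(2) as written (C2H6(g) already on the product side): -20.2 kcal
(3) reversed (reverse to put C2H5OH(l) on the reactant side): +66.4 kcal
(4) as written (C6H14(l) already on the product side): -47.5 kcal
(5): not needed (C4H10(g) appears nowhere else).
ΔH° = (-59.3) + (-20.2) + (+66.4) + (-47.5) = -60.6 kcal

ΔH° = -60.6 kcal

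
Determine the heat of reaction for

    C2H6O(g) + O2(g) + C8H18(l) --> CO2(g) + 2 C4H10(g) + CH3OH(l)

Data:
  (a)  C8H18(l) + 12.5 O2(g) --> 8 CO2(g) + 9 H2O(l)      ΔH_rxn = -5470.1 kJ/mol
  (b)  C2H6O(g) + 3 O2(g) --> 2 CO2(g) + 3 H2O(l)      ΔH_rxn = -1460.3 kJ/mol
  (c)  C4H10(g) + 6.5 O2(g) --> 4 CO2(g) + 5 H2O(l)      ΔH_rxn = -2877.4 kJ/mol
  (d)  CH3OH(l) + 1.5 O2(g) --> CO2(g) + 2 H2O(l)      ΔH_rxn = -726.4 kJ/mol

ΔH_rxn = -449.2 kJ/mol

(a) as written (C8H18(l) already on the reactant side): -5470.1 kJ/mol
(b) as written (C2H6O(g) already on the reactant side): -1460.3 kJ/mol
(c) reversed and × 2 (reverse to put C4H10(g) on the product side; ×2 to match 2 C4H10(g) in the target): (-2)·(-2877.4) = +5754.8 kJ/mol
(d) reversed (CH3OH(l) must end up as a product): +726.4 kJ/mol
Combining the equations, ΔH_rxn = (1)·(-5470.1) + (1)·(-1460.3) + (-2)·(-2877.4) + (-1)·(-726.4) = -449.2 kJ/mol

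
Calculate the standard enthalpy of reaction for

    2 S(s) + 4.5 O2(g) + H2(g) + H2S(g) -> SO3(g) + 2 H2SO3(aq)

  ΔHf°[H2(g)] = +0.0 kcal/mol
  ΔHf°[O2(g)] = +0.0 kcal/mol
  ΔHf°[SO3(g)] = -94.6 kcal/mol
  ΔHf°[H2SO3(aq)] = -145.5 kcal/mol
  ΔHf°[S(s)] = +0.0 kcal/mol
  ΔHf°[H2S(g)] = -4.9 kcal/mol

Products: 1·(-94.6) + 2·(-145.5) = -385.6
Reactants: 2·(+0.0) + 9/2·(+0.0) + 1·(+0.0) + 1·(-4.9) = -4.9
ΔH° = (-385.6) − (-4.9) = -380.7 kcal/mol

ΔH° = -380.7 kcal/mol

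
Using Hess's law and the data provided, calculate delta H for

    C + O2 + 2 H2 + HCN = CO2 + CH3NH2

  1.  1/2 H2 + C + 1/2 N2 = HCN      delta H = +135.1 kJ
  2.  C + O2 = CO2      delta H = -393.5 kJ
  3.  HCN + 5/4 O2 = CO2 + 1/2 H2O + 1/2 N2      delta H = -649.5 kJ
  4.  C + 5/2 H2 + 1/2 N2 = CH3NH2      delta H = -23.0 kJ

delta H = -551.6 kJ

eq. 1 reversed: -135.1 kJ
eq. 2 as written: -393.5 kJ
eq. 3: not needed.
eq. 4 as written: -23.0 kJ
By Hess's law, delta H = (-135.1) + (-393.5) + (-23.0) = -551.6 kJ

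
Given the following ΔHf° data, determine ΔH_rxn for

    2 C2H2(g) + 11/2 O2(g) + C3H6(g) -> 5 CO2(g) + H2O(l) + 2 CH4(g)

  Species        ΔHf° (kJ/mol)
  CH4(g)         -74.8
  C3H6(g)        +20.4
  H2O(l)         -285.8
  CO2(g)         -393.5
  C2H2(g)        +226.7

ΔH_rxn = -2876.7 kJ/mol

Products: 5·(-393.5) + 1·(-285.8) + 2·(-74.8) = -2402.9
Reactants: 2·(+226.7) + 11/2·(+0.0) + 1·(+20.4) = +473.8
ΔH_rxn = (-2402.9) − (+473.8) = -2876.7 kJ/mol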